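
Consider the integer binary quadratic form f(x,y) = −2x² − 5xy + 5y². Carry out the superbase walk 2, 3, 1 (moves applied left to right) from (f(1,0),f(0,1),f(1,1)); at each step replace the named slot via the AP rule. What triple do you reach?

start (-2,5,-2) = (f(1,0),f(0,1),f(1,1))
replace slot 2: 2·((-2)+(-2)) − 5 = -13 → (-2,-13,-2)
replace slot 3: 2·((-2)+(-13)) − (-2) = -28 → (-2,-13,-28)
replace slot 1: 2·((-13)+(-28)) − (-2) = -80 → (-80,-13,-28)

-80,-13,-28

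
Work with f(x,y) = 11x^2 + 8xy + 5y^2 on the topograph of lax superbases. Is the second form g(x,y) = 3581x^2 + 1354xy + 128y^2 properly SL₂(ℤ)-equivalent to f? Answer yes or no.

D₁ = -156, D₂ = -156
f: flip: (11,8,5)→(5,-8,11)
f: translate: b→2 (≡-8 mod 10), so (5,-8,11)→(5,2,8)
f: reduced (well bottom): (5,2,8) with a≤c, −a<b≤a
g: flip: (3581,1354,128)→(128,-1354,3581)
g: translate: b→-74 (≡-1354 mod 256), so (128,-1354,3581)→(128,-74,11)
g: flip: (128,-74,11)→(11,74,128)
g: translate: b→8 (≡74 mod 22), so (11,74,128)→(11,8,5)
g: flip: (11,8,5)→(5,-8,11)
g: translate: b→2 (≡-8 mod 10), so (5,-8,11)→(5,2,8)
g: reduced (well bottom): (5,2,8) with a≤c, −a<b≤a
reduced forms (5, 2, 8) vs (5, 2, 8) ⇒ equivalent

yes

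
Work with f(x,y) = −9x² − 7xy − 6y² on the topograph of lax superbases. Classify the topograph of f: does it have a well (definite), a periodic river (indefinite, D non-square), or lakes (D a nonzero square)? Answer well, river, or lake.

D = b²−4ac = (-7)² − 4·(-9)·(-6) = -167
D < 0 ⇒ definite ⇒ every region one sign ⇒ single well

well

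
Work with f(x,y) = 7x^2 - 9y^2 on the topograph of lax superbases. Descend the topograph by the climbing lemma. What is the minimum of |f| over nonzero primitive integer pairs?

descent: ρ → (-9,0,7)
descent: ρ → (7,14,-2)  [lands on river]
river: ρ → (-2,14,7)
closes: descent 2, river 2
min |a| on river = 2

2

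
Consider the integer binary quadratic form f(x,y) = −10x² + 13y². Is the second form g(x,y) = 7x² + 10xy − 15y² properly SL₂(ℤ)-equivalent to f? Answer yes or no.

D₁ = 520, D₂ = 520
river cycle of f (length 6): (-10, 20, 3), (3, 22, -3), (-3, 20, 10), (10, 20, -3), (-3, 22, 3), (3, 20, -10)
river cycle of g (length 10): (-15, 20, 2), (2, 20, -15), (-15, 10, 7), (7, 18, -7), (-7, 10, 15), (15, 20, -2), (-2, 20, 15), (15, 10, -7), (-7, 18, 7), (7, 10, -15)
cycles differ ⇒ inequivalent

no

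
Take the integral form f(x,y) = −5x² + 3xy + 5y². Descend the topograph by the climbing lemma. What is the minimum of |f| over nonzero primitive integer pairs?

river: ρ → (5,7,-3)
river: ρ → (-3,5,7)
river: ρ → (7,9,-1)
river: ρ → (-1,9,7)
river: ρ → (7,5,-3)
river: ρ → (-3,7,5)
river: ρ → (5,3,-5)
river: ρ → (-5,7,3)
river: ρ → (3,5,-7)
river: ρ → (-7,9,1)
river: ρ → (1,9,-7)
river: ρ → (-7,5,3)
river: ρ → (3,7,-5)
river: ρ → (-5,3,5)
closes: descent 0, river 14
min |a| on river = 1

1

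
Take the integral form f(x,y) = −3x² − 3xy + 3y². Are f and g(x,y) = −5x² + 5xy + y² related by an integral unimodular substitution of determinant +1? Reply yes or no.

D₁ = 45, D₂ = 45
river cycle of f (length 2): (3, 3, -3), (-3, 3, 3)
river cycle of g (length 2): (1, 5, -5), (-5, 5, 1)
cycles differ ⇒ inequivalent

no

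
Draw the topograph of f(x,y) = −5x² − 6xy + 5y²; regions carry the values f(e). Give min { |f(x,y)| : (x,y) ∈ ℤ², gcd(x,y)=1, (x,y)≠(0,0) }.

descent: ρ → (5,6,-5)  [lands on river]
river: ρ → (-5,4,6)
river: ρ → (6,8,-3)
river: ρ → (-3,10,3)
river: ρ → (3,8,-6)
river: ρ → (-6,4,5)
closes: descent 1, river 6
min |a| on river = 3

3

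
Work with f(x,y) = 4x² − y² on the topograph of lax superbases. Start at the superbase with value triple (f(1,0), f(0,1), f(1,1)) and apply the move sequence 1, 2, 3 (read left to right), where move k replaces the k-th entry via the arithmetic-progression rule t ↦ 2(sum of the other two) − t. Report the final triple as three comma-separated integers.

start (4,-1,3) = (f(1,0),f(0,1),f(1,1))
replace slot 1: 2·((-1)+3) − 4 = 0 → (0,-1,3)
replace slot 2: 2·(0+3) − (-1) = 7 → (0,7,3)
replace slot 3: 2·(0+7) − 3 = 11 → (0,7,11)

0,7,11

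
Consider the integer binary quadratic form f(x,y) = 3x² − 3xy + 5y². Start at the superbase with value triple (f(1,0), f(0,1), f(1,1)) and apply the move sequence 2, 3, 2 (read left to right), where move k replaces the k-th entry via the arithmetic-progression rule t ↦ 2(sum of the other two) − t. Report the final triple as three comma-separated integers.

start (3,5,5) = (f(1,0),f(0,1),f(1,1))
replace slot 2: 2·(3+5) − 5 = 11 → (3,11,5)
replace slot 3: 2·(3+11) − 5 = 23 → (3,11,23)
replace slot 2: 2·(3+23) − 11 = 41 → (3,41,23)

3,41,23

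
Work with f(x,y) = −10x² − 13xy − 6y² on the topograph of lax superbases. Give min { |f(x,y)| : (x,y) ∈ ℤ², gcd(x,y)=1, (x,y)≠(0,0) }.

translate: b→-7 (≡13 mod 20), so (10,13,6)→(10,-7,3)
flip: (10,-7,3)→(3,7,10)
translate: b→1 (≡7 mod 6), so (3,7,10)→(3,1,6)
reduced (well bottom): (3,1,6) with a≤c, −a<b≤a
well minimum |f| = |-3| = 3 (negative-definite)

3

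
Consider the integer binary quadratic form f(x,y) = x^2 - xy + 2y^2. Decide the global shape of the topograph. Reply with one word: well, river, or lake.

D = b²−4ac = (-1)² − 4·1·2 = -7
D < 0 ⇒ definite ⇒ every region one sign ⇒ single well

well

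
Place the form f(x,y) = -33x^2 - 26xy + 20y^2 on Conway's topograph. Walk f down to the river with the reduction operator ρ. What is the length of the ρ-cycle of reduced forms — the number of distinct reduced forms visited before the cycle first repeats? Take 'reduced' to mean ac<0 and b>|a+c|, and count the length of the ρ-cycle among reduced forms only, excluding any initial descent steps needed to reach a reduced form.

D = 3316, ⌊√D⌋ = 57
descent: ρ → (20,26,-33)  [lands on river]
river: ρ → (-33,40,13)
river: ρ → (13,38,-36)
river: ρ → (-36,34,15)
river: ρ → (15,56,-3)
river: ρ → (-3,52,51)
river: ρ → (51,50,-4)
river: ρ → (-4,54,25)
river: ρ → (25,46,-12)
river: ρ → (-12,50,17)
river: ρ → (17,52,-9)
river: ρ → (-9,56,5)
river: ρ → (5,54,-20)
river: ρ → (-20,26,33)
river: ρ → (33,40,-13)
river: ρ → (-13,38,36)
river: ρ → (36,34,-15)
river: ρ → (-15,56,3)
river: ρ → (3,52,-51)
river: ρ → (-51,50,4)
river: ρ → (4,54,-25)
river: ρ → (-25,46,12)
river: ρ → (12,50,-17)
river: ρ → (-17,52,9)
river: ρ → (9,56,-5)
river: ρ → (-5,54,20)
ρ-cycle length = 26 (tail of 1 descent step not counted)

26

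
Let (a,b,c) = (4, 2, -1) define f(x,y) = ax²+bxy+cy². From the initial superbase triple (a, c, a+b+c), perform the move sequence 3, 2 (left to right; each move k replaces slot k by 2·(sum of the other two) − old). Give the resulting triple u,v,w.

start (4,-1,5) = (f(1,0),f(0,1),f(1,1))
replace slot 3: 2·(4+(-1)) − 5 = 1 → (4,-1,1)
replace slot 2: 2·(4+1) − (-1) = 11 → (4,11,1)

4,11,1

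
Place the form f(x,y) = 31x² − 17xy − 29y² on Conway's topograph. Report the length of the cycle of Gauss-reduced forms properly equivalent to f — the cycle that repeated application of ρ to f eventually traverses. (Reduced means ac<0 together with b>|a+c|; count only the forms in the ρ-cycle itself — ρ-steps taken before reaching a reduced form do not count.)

D = 3885, ⌊√D⌋ = 62
descent: ρ → (-29,17,31)  [lands on river]
river: ρ → (31,45,-15)
river: ρ → (-15,45,31)
river: ρ → (31,17,-29)
river: ρ → (-29,41,19)
river: ρ → (19,35,-35)
river: ρ → (-35,35,19)
river: ρ → (19,41,-29)
ρ-cycle length = 8 (tail of 1 descent step not counted)

8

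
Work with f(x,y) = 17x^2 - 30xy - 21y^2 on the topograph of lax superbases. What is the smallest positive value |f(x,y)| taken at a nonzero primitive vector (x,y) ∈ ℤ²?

descent: ρ → (-21,30,17)  [lands on river]
river: ρ → (17,38,-13)
river: ρ → (-13,40,14)
river: ρ → (14,44,-7)
river: ρ → (-7,40,26)
river: ρ → (26,12,-21)
closes: descent 1, river 6
min |a| on river = 7

7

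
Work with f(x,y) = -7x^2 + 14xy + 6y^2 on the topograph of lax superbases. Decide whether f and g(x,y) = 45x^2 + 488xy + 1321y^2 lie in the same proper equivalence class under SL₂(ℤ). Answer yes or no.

D₁ = 364, D₂ = 364
river cycle of f (length 8): (6, 10, -11), (-11, 12, 5), (5, 18, -2), (-2, 18, 5), (5, 12, -11), (-11, 10, 6), (6, 14, -7), (-7, 14, 6)
river cycle of g (length 8): (6, 10, -11), (-11, 12, 5), (5, 18, -2), (-2, 18, 5), (5, 12, -11), (-11, 10, 6), (6, 14, -7), (-7, 14, 6)
cycles coincide ⇒ equivalent

yes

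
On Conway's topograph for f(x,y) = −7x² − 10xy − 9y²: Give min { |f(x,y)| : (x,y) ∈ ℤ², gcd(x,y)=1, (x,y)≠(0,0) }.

translate: b→-4 (≡10 mod 14), so (7,10,9)→(7,-4,6)
flip: (7,-4,6)→(6,4,7)
reduced (well bottom): (6,4,7) with a≤c, −a<b≤a
well minimum |f| = |-6| = 6 (negative-definite)

6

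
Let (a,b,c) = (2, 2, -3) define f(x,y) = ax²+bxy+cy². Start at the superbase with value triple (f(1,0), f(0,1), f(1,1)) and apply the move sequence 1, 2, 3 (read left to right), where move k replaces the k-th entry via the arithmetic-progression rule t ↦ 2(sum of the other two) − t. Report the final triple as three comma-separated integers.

start (2,-3,1) = (f(1,0),f(0,1),f(1,1))
replace slot 1: 2·((-3)+1) − 2 = -6 → (-6,-3,1)
replace slot 2: 2·((-6)+1) − (-3) = -7 → (-6,-7,1)
replace slot 3: 2·((-6)+(-7)) − 1 = -27 → (-6,-7,-27)

-6,-7,-27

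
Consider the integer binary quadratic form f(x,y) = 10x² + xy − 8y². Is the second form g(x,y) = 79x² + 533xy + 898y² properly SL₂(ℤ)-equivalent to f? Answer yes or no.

D₁ = 321, D₂ = 321
river cycle of f (length 4): (-8, 15, 3), (3, 15, -8), (-8, 17, 1), (1, 17, -8)
river cycle of g (length 4): (-8, 15, 3), (3, 15, -8), (-8, 17, 1), (1, 17, -8)
cycles coincide ⇒ equivalent

yes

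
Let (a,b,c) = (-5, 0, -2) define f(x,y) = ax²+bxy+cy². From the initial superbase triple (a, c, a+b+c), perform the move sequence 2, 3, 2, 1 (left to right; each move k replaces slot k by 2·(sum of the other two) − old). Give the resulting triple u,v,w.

start (-5,-2,-7) = (f(1,0),f(0,1),f(1,1))
replace slot 2: 2·((-5)+(-7)) − (-2) = -22 → (-5,-22,-7)
replace slot 3: 2·((-5)+(-22)) − (-7) = -47 → (-5,-22,-47)
replace slot 2: 2·((-5)+(-47)) − (-22) = -82 → (-5,-82,-47)
replace slot 1: 2·((-82)+(-47)) − (-5) = -253 → (-253,-82,-47)

-253,-82,-47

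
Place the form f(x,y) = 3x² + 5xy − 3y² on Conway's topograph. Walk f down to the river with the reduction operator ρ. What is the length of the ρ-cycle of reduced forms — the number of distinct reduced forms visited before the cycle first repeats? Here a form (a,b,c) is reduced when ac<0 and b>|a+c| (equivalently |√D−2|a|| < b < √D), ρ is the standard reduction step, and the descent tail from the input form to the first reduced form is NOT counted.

D = 61, ⌊√D⌋ = 7
river: ρ → (-3,7,1)
river: ρ → (1,7,-3)
river: ρ → (-3,5,3)
river: ρ → (3,7,-1)
river: ρ → (-1,7,3)
river: ρ → (3,5,-3)
ρ-cycle length = 6 (tail of 0 descent steps not counted)

6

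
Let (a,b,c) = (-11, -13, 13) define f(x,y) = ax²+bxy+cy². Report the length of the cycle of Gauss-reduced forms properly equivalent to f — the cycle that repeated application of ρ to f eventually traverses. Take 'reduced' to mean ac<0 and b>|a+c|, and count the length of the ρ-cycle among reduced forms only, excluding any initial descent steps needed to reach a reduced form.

D = 741, ⌊√D⌋ = 27
descent: ρ → (13,13,-11)  [lands on river]
river: ρ → (-11,9,15)
river: ρ → (15,21,-5)
river: ρ → (-5,19,19)
river: ρ → (19,19,-5)
river: ρ → (-5,21,15)
river: ρ → (15,9,-11)
river: ρ → (-11,13,13)
ρ-cycle length = 8 (tail of 1 descent step not counted)

8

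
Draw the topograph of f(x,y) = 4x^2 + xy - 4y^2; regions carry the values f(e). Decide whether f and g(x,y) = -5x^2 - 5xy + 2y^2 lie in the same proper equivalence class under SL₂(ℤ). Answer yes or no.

D₁ = 65, D₂ = 65
river cycle of f (length 6): (-4, 7, 1), (1, 7, -4), (-4, 1, 4), (4, 7, -1), (-1, 7, 4), (4, 1, -4)
river cycle of g (length 6): (2, 5, -5), (-5, 5, 2), (2, 7, -2), (-2, 5, 5), (5, 5, -2), (-2, 7, 2)
cycles differ ⇒ inequivalent

no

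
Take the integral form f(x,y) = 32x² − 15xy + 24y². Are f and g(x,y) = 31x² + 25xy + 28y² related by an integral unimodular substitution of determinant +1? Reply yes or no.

D₁ = -2847, D₂ = -2847
f: flip: (32,-15,24)→(24,15,32)
f: reduced (well bottom): (24,15,32) with a≤c, −a<b≤a
g: flip: (31,25,28)→(28,-25,31)
g: reduced (well bottom): (28,-25,31) with a≤c, −a<b≤a
reduced forms (24, 15, 32) vs (28, -25, 31) ⇒ inequivalent

no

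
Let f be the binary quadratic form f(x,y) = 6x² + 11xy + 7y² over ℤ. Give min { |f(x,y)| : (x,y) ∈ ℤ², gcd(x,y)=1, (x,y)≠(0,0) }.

translate: b→-1 (≡11 mod 12), so (6,11,7)→(6,-1,2)
flip: (6,-1,2)→(2,1,6)
reduced (well bottom): (2,1,6) with a≤c, −a<b≤a
well minimum = a = 2

2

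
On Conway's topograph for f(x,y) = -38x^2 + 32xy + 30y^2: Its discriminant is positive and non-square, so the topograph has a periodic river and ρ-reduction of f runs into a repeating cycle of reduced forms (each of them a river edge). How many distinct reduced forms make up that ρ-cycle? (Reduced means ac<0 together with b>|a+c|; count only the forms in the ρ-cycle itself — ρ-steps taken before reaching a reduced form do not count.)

D = 5584, ⌊√D⌋ = 74
river: ρ → (30,28,-40)
river: ρ → (-40,52,18)
river: ρ → (18,56,-34)
river: ρ → (-34,12,40)
river: ρ → (40,68,-6)
river: ρ → (-6,64,62)
river: ρ → (62,60,-8)
river: ρ → (-8,68,30)
river: ρ → (30,52,-24)
river: ρ → (-24,44,38)
river: ρ → (38,32,-30)
river: ρ → (-30,28,40)
river: ρ → (40,52,-18)
river: ρ → (-18,56,34)
river: ρ → (34,12,-40)
river: ρ → (-40,68,6)
river: ρ → (6,64,-62)
river: ρ → (-62,60,8)
river: ρ → (8,68,-30)
river: ρ → (-30,52,24)
river: ρ → (24,44,-38)
river: ρ → (-38,32,30)
ρ-cycle length = 22 (tail of 0 descent steps not counted)

22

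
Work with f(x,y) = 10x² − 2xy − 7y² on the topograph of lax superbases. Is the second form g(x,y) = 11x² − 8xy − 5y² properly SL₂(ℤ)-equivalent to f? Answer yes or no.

D₁ = 284, D₂ = 284
river cycle of f (length 8): (-7, 16, 1), (1, 16, -7), (-7, 12, 5), (5, 8, -11), (-11, 14, 2), (2, 14, -11), (-11, 8, 5), (5, 12, -7)
river cycle of g (length 8): (-5, 8, 11), (11, 14, -2), (-2, 14, 11), (11, 8, -5), (-5, 12, 7), (7, 16, -1), (-1, 16, 7), (7, 12, -5)
cycles differ ⇒ inequivalent

no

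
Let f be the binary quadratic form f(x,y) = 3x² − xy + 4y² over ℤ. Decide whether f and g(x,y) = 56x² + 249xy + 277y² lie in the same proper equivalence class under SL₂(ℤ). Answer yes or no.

D₁ = -47, D₂ = -47
f: reduced (well bottom): (3,-1,4) with a≤c, −a<b≤a
g: translate: b→25 (≡249 mod 112), so (56,249,277)→(56,25,3)
g: flip: (56,25,3)→(3,-25,56)
g: translate: b→-1 (≡-25 mod 6), so (3,-25,56)→(3,-1,4)
g: reduced (well bottom): (3,-1,4) with a≤c, −a<b≤a
reduced forms (3, -1, 4) vs (3, -1, 4) ⇒ equivalent

yes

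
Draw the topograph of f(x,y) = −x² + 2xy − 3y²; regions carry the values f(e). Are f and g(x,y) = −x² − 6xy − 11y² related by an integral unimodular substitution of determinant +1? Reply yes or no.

D₁ = -8, D₂ = -8
f is negative-definite; reduce −f:
−f: translate: b→0 (≡-2 mod 2), so (1,-2,3)→(1,0,2)
−f: reduced (well bottom): (1,0,2) with a≤c, −a<b≤a
flip sign back: reduced form of f is (-1,0,-2)
g is negative-definite; reduce −g:
−g: translate: b→0 (≡6 mod 2), so (1,6,11)→(1,0,2)
−g: reduced (well bottom): (1,0,2) with a≤c, −a<b≤a
flip sign back: reduced form of g is (-1,0,-2)
reduced forms (-1, 0, -2) vs (-1, 0, -2) ⇒ equivalent

yes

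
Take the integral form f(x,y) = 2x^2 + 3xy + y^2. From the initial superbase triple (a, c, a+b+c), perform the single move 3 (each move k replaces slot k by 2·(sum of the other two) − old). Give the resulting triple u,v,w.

start (2,1,6) = (f(1,0),f(0,1),f(1,1))
replace slot 3: 2·(2+1) − 6 = 0 → (2,1,0)

2,1,0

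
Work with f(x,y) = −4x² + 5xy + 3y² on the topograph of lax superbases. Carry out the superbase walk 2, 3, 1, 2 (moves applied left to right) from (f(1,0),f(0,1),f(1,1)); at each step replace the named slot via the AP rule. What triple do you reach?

start (-4,3,4) = (f(1,0),f(0,1),f(1,1))
replace slot 2: 2·((-4)+4) − 3 = -3 → (-4,-3,4)
replace slot 3: 2·((-4)+(-3)) − 4 = -18 → (-4,-3,-18)
replace slot 1: 2·((-3)+(-18)) − (-4) = -38 → (-38,-3,-18)
replace slot 2: 2·((-38)+(-18)) − (-3) = -109 → (-38,-109,-18)

-38,-109,-18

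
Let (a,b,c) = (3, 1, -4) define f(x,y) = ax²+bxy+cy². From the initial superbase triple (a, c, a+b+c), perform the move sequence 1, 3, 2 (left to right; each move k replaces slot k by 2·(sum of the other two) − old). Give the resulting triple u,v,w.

start (3,-4,0) = (f(1,0),f(0,1),f(1,1))
replace slot 1: 2·((-4)+0) − 3 = -11 → (-11,-4,0)
replace slot 3: 2·((-11)+(-4)) − 0 = -30 → (-11,-4,-30)
replace slot 2: 2·((-11)+(-30)) − (-4) = -78 → (-11,-78,-30)

-11,-78,-30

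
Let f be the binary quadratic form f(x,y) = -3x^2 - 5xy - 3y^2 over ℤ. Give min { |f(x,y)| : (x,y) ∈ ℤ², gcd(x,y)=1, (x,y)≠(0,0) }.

translate: b→-1 (≡5 mod 6), so (3,5,3)→(3,-1,1)
flip: (3,-1,1)→(1,1,3)
reduced (well bottom): (1,1,3) with a≤c, −a<b≤a
well minimum |f| = |-1| = 1 (negative-definite)

1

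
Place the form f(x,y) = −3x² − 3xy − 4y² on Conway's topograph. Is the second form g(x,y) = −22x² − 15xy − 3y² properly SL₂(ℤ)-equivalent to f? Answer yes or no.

D₁ = -39, D₂ = -39
f is negative-definite; reduce −f:
−f: reduced (well bottom): (3,3,4) with a≤c, −a<b≤a
flip sign back: reduced form of f is (-3,-3,-4)
g is negative-definite; reduce −g:
−g: flip: (22,15,3)→(3,-15,22)
−g: translate: b→3 (≡-15 mod 6), so (3,-15,22)→(3,3,4)
−g: reduced (well bottom): (3,3,4) with a≤c, −a<b≤a
flip sign back: reduced form of g is (-3,-3,-4)
reduced forms (-3, -3, -4) vs (-3, -3, -4) ⇒ equivalent

yes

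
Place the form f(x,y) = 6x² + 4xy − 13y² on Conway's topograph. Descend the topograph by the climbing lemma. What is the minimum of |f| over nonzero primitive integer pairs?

descent: ρ → (-13,-4,6)
descent: ρ → (6,16,-3)  [lands on river]
river: ρ → (-3,14,11)
river: ρ → (11,8,-6)
river: ρ → (-6,16,3)
river: ρ → (3,14,-11)
river: ρ → (-11,8,6)
closes: descent 2, river 6
min |a| on river = 3

3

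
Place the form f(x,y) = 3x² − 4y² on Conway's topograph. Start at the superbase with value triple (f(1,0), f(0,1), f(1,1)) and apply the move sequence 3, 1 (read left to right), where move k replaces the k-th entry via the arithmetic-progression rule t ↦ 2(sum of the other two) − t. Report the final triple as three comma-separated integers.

start (3,-4,-1) = (f(1,0),f(0,1),f(1,1))
replace slot 3: 2·(3+(-4)) − (-1) = -1 → (3,-4,-1)
replace slot 1: 2·((-4)+(-1)) − 3 = -13 → (-13,-4,-1)

-13,-4,-1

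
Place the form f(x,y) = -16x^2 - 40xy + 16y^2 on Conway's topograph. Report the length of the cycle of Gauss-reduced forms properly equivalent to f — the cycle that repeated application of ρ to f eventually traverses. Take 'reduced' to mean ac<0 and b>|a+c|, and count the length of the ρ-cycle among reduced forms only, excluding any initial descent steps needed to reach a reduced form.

D = 2624, ⌊√D⌋ = 51
descent: ρ → (16,40,-16)  [lands on river]
river: ρ → (-16,24,32)
river: ρ → (32,40,-8)
river: ρ → (-8,40,32)
river: ρ → (32,24,-16)
river: ρ → (-16,40,16)
river: ρ → (16,24,-32)
river: ρ → (-32,40,8)
river: ρ → (8,40,-32)
river: ρ → (-32,24,16)
ρ-cycle length = 10 (tail of 1 descent step not counted)

10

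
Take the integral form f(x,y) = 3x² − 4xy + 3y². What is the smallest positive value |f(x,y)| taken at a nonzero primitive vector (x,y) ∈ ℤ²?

translate: b→2 (≡-4 mod 6), so (3,-4,3)→(3,2,2)
flip: (3,2,2)→(2,-2,3)
translate: b→2 (≡-2 mod 4), so (2,-2,3)→(2,2,3)
reduced (well bottom): (2,2,3) with a≤c, −a<b≤a
well minimum = a = 2

2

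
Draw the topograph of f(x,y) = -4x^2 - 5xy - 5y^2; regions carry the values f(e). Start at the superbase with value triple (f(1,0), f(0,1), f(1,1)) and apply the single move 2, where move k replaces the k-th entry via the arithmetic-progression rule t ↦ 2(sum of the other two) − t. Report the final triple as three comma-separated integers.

start (-4,-5,-14) = (f(1,0),f(0,1),f(1,1))
replace slot 2: 2·((-4)+(-14)) − (-5) = -31 → (-4,-31,-14)

-4,-31,-14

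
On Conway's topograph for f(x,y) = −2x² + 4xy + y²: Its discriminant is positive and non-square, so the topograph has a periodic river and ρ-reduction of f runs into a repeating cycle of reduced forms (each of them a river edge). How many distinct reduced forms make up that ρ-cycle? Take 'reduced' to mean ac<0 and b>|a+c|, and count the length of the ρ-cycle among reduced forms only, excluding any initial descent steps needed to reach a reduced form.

D = 24, ⌊√D⌋ = 4
river: ρ → (1,4,-2)
river: ρ → (-2,4,1)
ρ-cycle length = 2 (tail of 0 descent steps not counted)

2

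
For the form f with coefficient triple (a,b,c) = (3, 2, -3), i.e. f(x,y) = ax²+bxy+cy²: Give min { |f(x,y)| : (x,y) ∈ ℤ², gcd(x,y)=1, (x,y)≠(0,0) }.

river: ρ → (-3,4,2)
river: ρ → (2,4,-3)
river: ρ → (-3,2,3)
river: ρ → (3,4,-2)
river: ρ → (-2,4,3)
river: ρ → (3,2,-3)
closes: descent 0, river 6
min |a| on river = 2

2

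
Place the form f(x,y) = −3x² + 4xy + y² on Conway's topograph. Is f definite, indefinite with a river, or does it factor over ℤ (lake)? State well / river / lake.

D = b²−4ac = 4² − 4·(-3)·1 = 28
D > 0 non-square ⇒ indefinite ⇒ periodic river

river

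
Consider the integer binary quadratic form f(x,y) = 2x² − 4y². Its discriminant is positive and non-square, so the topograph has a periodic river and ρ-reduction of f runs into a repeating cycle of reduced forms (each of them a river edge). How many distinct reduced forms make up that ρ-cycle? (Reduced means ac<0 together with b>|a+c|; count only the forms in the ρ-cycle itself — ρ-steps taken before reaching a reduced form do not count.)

D = 32, ⌊√D⌋ = 5
descent: ρ → (-4,0,2)
descent: ρ → (2,4,-2)  [lands on river]
river: ρ → (-2,4,2)
ρ-cycle length = 2 (tail of 2 descent steps not counted)

2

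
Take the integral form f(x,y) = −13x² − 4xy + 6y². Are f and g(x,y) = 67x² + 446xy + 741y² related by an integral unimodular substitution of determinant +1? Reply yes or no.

D₁ = 328, D₂ = 328
river cycle of f (length 6): (6, 16, -3), (-3, 14, 11), (11, 8, -6), (-6, 16, 3), (3, 14, -11), (-11, 8, 6)
river cycle of g (length 6): (6, 16, -3), (-3, 14, 11), (11, 8, -6), (-6, 16, 3), (3, 14, -11), (-11, 8, 6)
cycles coincide ⇒ equivalent

yes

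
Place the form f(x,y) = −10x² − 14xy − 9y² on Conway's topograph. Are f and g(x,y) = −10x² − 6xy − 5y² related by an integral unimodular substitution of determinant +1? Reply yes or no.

D₁ = -164, D₂ = -164
f is negative-definite; reduce −f:
−f: translate: b→-6 (≡14 mod 20), so (10,14,9)→(10,-6,5)
−f: flip: (10,-6,5)→(5,6,10)
−f: translate: b→-4 (≡6 mod 10), so (5,6,10)→(5,-4,9)
−f: reduced (well bottom): (5,-4,9) with a≤c, −a<b≤a
flip sign back: reduced form of f is (-5,4,-9)
g is negative-definite; reduce −g:
−g: flip: (10,6,5)→(5,-6,10)
−g: translate: b→4 (≡-6 mod 10), so (5,-6,10)→(5,4,9)
−g: reduced (well bottom): (5,4,9) with a≤c, −a<b≤a
flip sign back: reduced form of g is (-5,-4,-9)
reduced forms (-5, 4, -9) vs (-5, -4, -9) ⇒ inequivalent

no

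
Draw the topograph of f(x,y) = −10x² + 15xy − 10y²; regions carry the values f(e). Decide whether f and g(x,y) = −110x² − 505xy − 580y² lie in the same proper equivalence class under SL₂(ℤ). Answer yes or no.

D₁ = -175, D₂ = -175
f is negative-definite; reduce −f:
−f: translate: b→5 (≡-15 mod 20), so (10,-15,10)→(10,5,5)
−f: flip: (10,5,5)→(5,-5,10)
−f: translate: b→5 (≡-5 mod 10), so (5,-5,10)→(5,5,10)
−f: reduced (well bottom): (5,5,10) with a≤c, −a<b≤a
flip sign back: reduced form of f is (-5,-5,-10)
g is negative-definite; reduce −g:
−g: translate: b→65 (≡505 mod 220), so (110,505,580)→(110,65,10)
−g: flip: (110,65,10)→(10,-65,110)
−g: translate: b→-5 (≡-65 mod 20), so (10,-65,110)→(10,-5,5)
−g: flip: (10,-5,5)→(5,5,10)
−g: reduced (well bottom): (5,5,10) with a≤c, −a<b≤a
flip sign back: reduced form of g is (-5,-5,-10)
reduced forms (-5, -5, -10) vs (-5, -5, -10) ⇒ equivalent

yes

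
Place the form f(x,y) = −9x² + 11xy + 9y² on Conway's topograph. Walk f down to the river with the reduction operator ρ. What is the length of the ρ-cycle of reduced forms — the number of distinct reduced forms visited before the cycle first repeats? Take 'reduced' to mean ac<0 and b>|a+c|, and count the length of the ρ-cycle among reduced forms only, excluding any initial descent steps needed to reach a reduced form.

D = 445, ⌊√D⌋ = 21
river: ρ → (9,7,-11)
river: ρ → (-11,15,5)
river: ρ → (5,15,-11)
river: ρ → (-11,7,9)
river: ρ → (9,11,-9)
river: ρ → (-9,7,11)
river: ρ → (11,15,-5)
river: ρ → (-5,15,11)
river: ρ → (11,7,-9)
river: ρ → (-9,11,9)
ρ-cycle length = 10 (tail of 0 descent steps not counted)

10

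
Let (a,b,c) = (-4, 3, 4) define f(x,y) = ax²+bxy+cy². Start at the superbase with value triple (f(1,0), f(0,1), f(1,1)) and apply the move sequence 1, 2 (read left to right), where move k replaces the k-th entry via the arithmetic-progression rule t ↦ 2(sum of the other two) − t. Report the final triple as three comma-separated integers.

start (-4,4,3) = (f(1,0),f(0,1),f(1,1))
replace slot 1: 2·(4+3) − (-4) = 18 → (18,4,3)
replace slot 2: 2·(18+3) − 4 = 38 → (18,38,3)

18,38,3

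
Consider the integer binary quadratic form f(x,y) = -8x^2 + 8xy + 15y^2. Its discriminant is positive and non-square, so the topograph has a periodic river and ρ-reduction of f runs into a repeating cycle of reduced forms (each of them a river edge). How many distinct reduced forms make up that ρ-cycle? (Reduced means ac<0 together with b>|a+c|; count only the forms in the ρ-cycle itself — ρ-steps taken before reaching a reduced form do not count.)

D = 544, ⌊√D⌋ = 23
river: ρ → (15,22,-1)
river: ρ → (-1,22,15)
river: ρ → (15,8,-8)
river: ρ → (-8,8,15)
ρ-cycle length = 4 (tail of 0 descent steps not counted)

4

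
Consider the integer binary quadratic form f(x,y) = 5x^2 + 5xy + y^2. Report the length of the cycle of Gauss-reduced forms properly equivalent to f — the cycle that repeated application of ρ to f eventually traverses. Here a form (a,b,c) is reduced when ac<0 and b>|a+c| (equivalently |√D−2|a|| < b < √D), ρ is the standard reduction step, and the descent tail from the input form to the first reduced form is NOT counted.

D = 5, ⌊√D⌋ = 2
descent: ρ → (1,1,-1)  [lands on river]
river: ρ → (-1,1,1)
ρ-cycle length = 2 (tail of 1 descent step not counted)

2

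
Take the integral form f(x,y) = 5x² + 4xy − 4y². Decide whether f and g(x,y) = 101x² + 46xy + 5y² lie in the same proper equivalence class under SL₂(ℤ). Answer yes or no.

D₁ = 96, D₂ = 96
river cycle of f (length 4): (-4, 4, 5), (5, 6, -3), (-3, 6, 5), (5, 4, -4)
river cycle of g (length 4): (5, 4, -4), (-4, 4, 5), (5, 6, -3), (-3, 6, 5)
cycles coincide ⇒ equivalent

yes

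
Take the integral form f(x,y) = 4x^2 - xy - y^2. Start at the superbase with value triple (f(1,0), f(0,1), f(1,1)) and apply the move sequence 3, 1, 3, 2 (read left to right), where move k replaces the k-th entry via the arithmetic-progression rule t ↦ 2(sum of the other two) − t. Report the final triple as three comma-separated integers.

start (4,-1,2) = (f(1,0),f(0,1),f(1,1))
replace slot 3: 2·(4+(-1)) − 2 = 4 → (4,-1,4)
replace slot 1: 2·((-1)+4) − 4 = 2 → (2,-1,4)
replace slot 3: 2·(2+(-1)) − 4 = -2 → (2,-1,-2)
replace slot 2: 2·(2+(-2)) − (-1) = 1 → (2,1,-2)

2,1,-2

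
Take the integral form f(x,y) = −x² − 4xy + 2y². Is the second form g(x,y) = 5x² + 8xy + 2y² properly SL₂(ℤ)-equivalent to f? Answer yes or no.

D₁ = 24, D₂ = 24
river cycle of f (length 2): (2, 4, -1), (-1, 4, 2)
river cycle of g (length 2): (2, 4, -1), (-1, 4, 2)
cycles coincide ⇒ equivalent

yes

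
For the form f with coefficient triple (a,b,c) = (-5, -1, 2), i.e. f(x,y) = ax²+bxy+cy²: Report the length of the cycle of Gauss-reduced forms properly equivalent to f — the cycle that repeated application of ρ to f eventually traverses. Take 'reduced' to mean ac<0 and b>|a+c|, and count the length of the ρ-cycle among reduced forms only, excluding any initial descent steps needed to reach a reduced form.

D = 41, ⌊√D⌋ = 6
descent: ρ → (2,5,-2)  [lands on river]
river: ρ → (-2,3,4)
river: ρ → (4,5,-1)
river: ρ → (-1,5,4)
river: ρ → (4,3,-2)
river: ρ → (-2,5,2)
river: ρ → (2,3,-4)
river: ρ → (-4,5,1)
river: ρ → (1,5,-4)
river: ρ → (-4,3,2)
ρ-cycle length = 10 (tail of 1 descent step not counted)

10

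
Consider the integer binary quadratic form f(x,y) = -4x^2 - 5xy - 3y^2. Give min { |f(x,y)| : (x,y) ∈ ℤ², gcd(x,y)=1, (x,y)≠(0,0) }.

translate: b→-3 (≡5 mod 8), so (4,5,3)→(4,-3,2)
flip: (4,-3,2)→(2,3,4)
translate: b→-1 (≡3 mod 4), so (2,3,4)→(2,-1,3)
reduced (well bottom): (2,-1,3) with a≤c, −a<b≤a
well minimum |f| = |-2| = 2 (negative-definite)

2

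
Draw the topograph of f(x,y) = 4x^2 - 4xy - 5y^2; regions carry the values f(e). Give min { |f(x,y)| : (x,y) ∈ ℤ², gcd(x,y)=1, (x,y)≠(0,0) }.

descent: ρ → (-5,4,4)  [lands on river]
river: ρ → (4,4,-5)
river: ρ → (-5,6,3)
river: ρ → (3,6,-5)
closes: descent 1, river 4
min |a| on river = 3

3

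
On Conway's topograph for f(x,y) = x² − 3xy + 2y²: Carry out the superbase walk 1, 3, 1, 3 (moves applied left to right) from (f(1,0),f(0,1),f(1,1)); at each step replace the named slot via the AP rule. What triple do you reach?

start (1,2,0) = (f(1,0),f(0,1),f(1,1))
replace slot 1: 2·(2+0) − 1 = 3 → (3,2,0)
replace slot 3: 2·(3+2) − 0 = 10 → (3,2,10)
replace slot 1: 2·(2+10) − 3 = 21 → (21,2,10)
replace slot 3: 2·(21+2) − 10 = 36 → (21,2,36)

21,2,36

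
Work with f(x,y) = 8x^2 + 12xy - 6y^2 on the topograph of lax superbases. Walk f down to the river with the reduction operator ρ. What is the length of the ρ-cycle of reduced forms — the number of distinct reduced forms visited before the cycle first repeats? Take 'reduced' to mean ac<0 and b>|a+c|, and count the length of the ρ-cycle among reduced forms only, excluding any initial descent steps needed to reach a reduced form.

D = 336, ⌊√D⌋ = 18
river: ρ → (-6,12,8)
river: ρ → (8,4,-10)
river: ρ → (-10,16,2)
river: ρ → (2,16,-10)
river: ρ → (-10,4,8)
river: ρ → (8,12,-6)
ρ-cycle length = 6 (tail of 0 descent steps not counted)

6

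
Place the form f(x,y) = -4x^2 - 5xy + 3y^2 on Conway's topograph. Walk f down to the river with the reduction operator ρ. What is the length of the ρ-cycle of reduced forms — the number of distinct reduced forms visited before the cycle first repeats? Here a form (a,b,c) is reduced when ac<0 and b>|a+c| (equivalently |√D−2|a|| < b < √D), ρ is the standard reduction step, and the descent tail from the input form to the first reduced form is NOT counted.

D = 73, ⌊√D⌋ = 8
descent: ρ → (3,5,-4)  [lands on river]
river: ρ → (-4,3,4)
river: ρ → (4,5,-3)
river: ρ → (-3,7,2)
river: ρ → (2,5,-6)
river: ρ → (-6,7,1)
river: ρ → (1,7,-6)
river: ρ → (-6,5,2)
river: ρ → (2,7,-3)
river: ρ → (-3,5,4)
river: ρ → (4,3,-4)
river: ρ → (-4,5,3)
river: ρ → (3,7,-2)
river: ρ → (-2,5,6)
river: ρ → (6,7,-1)
river: ρ → (-1,7,6)
river: ρ → (6,5,-2)
river: ρ → (-2,7,3)
ρ-cycle length = 18 (tail of 1 descent step not counted)

18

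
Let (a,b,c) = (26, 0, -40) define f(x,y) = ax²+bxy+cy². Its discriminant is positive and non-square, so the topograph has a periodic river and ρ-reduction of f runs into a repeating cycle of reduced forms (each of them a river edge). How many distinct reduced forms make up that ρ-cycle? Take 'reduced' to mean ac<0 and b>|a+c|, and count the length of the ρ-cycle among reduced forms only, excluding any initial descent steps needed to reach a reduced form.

D = 4160, ⌊√D⌋ = 64
descent: ρ → (-40,0,26)
descent: ρ → (26,52,-14)  [lands on river]
river: ρ → (-14,60,10)
river: ρ → (10,60,-14)
river: ρ → (-14,52,26)
ρ-cycle length = 4 (tail of 2 descent steps not counted)

4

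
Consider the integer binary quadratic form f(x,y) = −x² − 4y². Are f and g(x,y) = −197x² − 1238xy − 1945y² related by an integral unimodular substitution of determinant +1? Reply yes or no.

D₁ = -16, D₂ = -16
f is negative-definite; reduce −f:
−f: reduced (well bottom): (1,0,4) with a≤c, −a<b≤a
flip sign back: reduced form of f is (-1,0,-4)
g is negative-definite; reduce −g:
−g: translate: b→56 (≡1238 mod 394), so (197,1238,1945)→(197,56,4)
−g: flip: (197,56,4)→(4,-56,197)
−g: translate: b→0 (≡-56 mod 8), so (4,-56,197)→(4,0,1)
−g: flip: (4,0,1)→(1,0,4)
−g: reduced (well bottom): (1,0,4) with a≤c, −a<b≤a
flip sign back: reduced form of g is (-1,0,-4)
reduced forms (-1, 0, -4) vs (-1, 0, -4) ⇒ equivalent

yes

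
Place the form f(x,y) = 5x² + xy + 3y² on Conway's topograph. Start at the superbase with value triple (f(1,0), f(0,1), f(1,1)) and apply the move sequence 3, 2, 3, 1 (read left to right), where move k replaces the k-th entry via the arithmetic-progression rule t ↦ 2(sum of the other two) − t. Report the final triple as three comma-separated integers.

start (5,3,9) = (f(1,0),f(0,1),f(1,1))
replace slot 3: 2·(5+3) − 9 = 7 → (5,3,7)
replace slot 2: 2·(5+7) − 3 = 21 → (5,21,7)
replace slot 3: 2·(5+21) − 7 = 45 → (5,21,45)
replace slot 1: 2·(21+45) − 5 = 127 → (127,21,45)

127,21,45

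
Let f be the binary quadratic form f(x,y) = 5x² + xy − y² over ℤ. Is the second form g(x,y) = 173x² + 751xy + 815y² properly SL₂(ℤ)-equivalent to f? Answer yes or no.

D₁ = 21, D₂ = 21
river cycle of f (length 2): (-1, 3, 3), (3, 3, -1)
river cycle of g (length 2): (-1, 3, 3), (3, 3, -1)
cycles coincide ⇒ equivalent

yes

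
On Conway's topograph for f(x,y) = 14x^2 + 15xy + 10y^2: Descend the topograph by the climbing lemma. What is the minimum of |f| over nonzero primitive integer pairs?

translate: b→-13 (≡15 mod 28), so (14,15,10)→(14,-13,9)
flip: (14,-13,9)→(9,13,14)
translate: b→-5 (≡13 mod 18), so (9,13,14)→(9,-5,10)
reduced (well bottom): (9,-5,10) with a≤c, −a<b≤a
well minimum = a = 9

9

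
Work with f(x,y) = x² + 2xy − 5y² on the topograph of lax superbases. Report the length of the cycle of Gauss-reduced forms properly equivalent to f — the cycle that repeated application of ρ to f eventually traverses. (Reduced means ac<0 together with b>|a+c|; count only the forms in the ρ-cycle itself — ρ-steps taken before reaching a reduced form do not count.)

D = 24, ⌊√D⌋ = 4
descent: ρ → (-5,-2,1)
descent: ρ → (1,4,-2)  [lands on river]
river: ρ → (-2,4,1)
ρ-cycle length = 2 (tail of 2 descent steps not counted)

2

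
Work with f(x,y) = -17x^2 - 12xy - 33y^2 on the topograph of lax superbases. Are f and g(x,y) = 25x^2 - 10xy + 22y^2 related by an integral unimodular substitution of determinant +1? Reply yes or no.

D₁ = -2100, D₂ = -2100
f is negative-definite; reduce −f:
−f: reduced (well bottom): (17,12,33) with a≤c, −a<b≤a
flip sign back: reduced form of f is (-17,-12,-33)
g: flip: (25,-10,22)→(22,10,25)
g: reduced (well bottom): (22,10,25) with a≤c, −a<b≤a
reduced forms (-17, -12, -33) vs (22, 10, 25) ⇒ inequivalent

no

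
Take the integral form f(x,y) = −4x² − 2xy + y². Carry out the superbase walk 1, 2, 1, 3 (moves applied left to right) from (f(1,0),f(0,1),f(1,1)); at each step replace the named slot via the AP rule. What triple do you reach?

start (-4,1,-5) = (f(1,0),f(0,1),f(1,1))
replace slot 1: 2·(1+(-5)) − (-4) = -4 → (-4,1,-5)
replace slot 2: 2·((-4)+(-5)) − 1 = -19 → (-4,-19,-5)
replace slot 1: 2·((-19)+(-5)) − (-4) = -44 → (-44,-19,-5)
replace slot 3: 2·((-44)+(-19)) − (-5) = -121 → (-44,-19,-121)

-44,-19,-121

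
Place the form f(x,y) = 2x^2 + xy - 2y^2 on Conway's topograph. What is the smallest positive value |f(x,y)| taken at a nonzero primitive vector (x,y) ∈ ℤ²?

river: ρ → (-2,3,1)
river: ρ → (1,3,-2)
river: ρ → (-2,1,2)
river: ρ → (2,3,-1)
river: ρ → (-1,3,2)
river: ρ → (2,1,-2)
closes: descent 0, river 6
min |a| on river = 1

1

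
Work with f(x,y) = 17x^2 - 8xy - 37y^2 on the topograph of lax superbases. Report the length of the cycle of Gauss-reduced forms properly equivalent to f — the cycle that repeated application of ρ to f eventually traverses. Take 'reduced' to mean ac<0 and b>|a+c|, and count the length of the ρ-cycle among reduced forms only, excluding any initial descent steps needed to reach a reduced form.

D = 2580, ⌊√D⌋ = 50
descent: ρ → (-37,8,17)
descent: ρ → (17,26,-28)  [lands on river]
river: ρ → (-28,30,15)
river: ρ → (15,30,-28)
river: ρ → (-28,26,17)
river: ρ → (17,42,-12)
river: ρ → (-12,30,35)
river: ρ → (35,40,-7)
river: ρ → (-7,44,23)
river: ρ → (23,48,-3)
river: ρ → (-3,48,23)
river: ρ → (23,44,-7)
river: ρ → (-7,40,35)
river: ρ → (35,30,-12)
river: ρ → (-12,42,17)
ρ-cycle length = 14 (tail of 2 descent steps not counted)

14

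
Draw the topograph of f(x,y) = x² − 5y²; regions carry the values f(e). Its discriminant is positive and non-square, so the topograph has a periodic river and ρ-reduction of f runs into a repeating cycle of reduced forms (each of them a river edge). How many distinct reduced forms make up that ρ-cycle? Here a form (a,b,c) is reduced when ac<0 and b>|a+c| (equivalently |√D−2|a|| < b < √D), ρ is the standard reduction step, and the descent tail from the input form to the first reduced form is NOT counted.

D = 20, ⌊√D⌋ = 4
descent: ρ → (-5,0,1)
descent: ρ → (1,4,-1)  [lands on river]
river: ρ → (-1,4,1)
ρ-cycle length = 2 (tail of 2 descent steps not counted)

2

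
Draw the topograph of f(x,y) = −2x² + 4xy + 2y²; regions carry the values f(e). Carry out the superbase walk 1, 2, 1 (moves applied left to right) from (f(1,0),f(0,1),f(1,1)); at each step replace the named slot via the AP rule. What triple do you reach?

start (-2,2,4) = (f(1,0),f(0,1),f(1,1))
replace slot 1: 2·(2+4) − (-2) = 14 → (14,2,4)
replace slot 2: 2·(14+4) − 2 = 34 → (14,34,4)
replace slot 1: 2·(34+4) − 14 = 62 → (62,34,4)

62,34,4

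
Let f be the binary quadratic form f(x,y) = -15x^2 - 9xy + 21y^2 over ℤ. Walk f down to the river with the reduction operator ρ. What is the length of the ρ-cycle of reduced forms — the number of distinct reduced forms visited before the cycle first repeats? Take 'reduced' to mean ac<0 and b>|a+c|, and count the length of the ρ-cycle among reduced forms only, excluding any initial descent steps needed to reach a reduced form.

D = 1341, ⌊√D⌋ = 36
descent: ρ → (21,9,-15)  [lands on river]
river: ρ → (-15,21,15)
river: ρ → (15,9,-21)
river: ρ → (-21,33,3)
river: ρ → (3,33,-21)
river: ρ → (-21,9,15)
river: ρ → (15,21,-15)
river: ρ → (-15,9,21)
river: ρ → (21,33,-3)
river: ρ → (-3,33,21)
ρ-cycle length = 10 (tail of 1 descent step not counted)

10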